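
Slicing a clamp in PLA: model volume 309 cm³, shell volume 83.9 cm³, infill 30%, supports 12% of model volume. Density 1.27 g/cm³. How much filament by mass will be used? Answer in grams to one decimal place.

Infill region = 309 − 83.9, so 225.1 cm³.
Deposited infill = 0.30 × 225.1 = 67.53 cm³.
Support = 0.12 × 309, so 37.08 cm³.
Deposited volume = 83.9 + 67.53 + 37.08, so 188.51 cm³.
Mass = 188.51 × 1.27 = 239.4077 g.

239.4 g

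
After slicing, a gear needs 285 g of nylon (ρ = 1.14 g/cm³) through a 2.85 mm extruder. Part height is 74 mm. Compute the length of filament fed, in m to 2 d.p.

Extruded volume: 285/1.14 = 250 cm³ (250000 mm³).
A = π r² = π × 1.425² = 6.3794 mm².
L = V/A = 250000/6.3794 = 39188.64 mm → 39.19 m.

39.19 m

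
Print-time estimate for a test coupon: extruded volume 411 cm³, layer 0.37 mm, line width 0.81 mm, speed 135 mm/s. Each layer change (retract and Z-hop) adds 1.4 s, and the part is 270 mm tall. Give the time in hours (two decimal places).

3.11 hours

Line area = 0.37 × 0.81, so 0.2997 mm².
Toolpath length = 411 cm³ / 0.2997 mm² = 411000 / 0.2997 = 1371371.4 mm.
Print-move time: 1371371.4 / 135 → 10158.3 s.
Number of layers: 270 / 0.37 → 730 (rounded up).
Z-hop total: 730 × 1.4 → 1022 s.
Total = 10158.3 + 1022 = 11180.3 s = 3.11 hours.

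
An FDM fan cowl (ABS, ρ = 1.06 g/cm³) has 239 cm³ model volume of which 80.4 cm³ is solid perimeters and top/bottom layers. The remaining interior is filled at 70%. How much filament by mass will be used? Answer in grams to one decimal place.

202.9 g

Infill region: 239 − 80.4 → 158.6 cm³.
Infill deposited: 0.70 × 158.6 → 111.02 cm³.
Total printed volume = 80.4 + 111.02 = 191.42 cm³.
Mass = 191.42 × 1.06 = 202.9052 g.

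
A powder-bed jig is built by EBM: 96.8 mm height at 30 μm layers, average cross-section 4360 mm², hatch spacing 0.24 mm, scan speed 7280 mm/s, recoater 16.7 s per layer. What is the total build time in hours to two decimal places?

Layers = ⌈96.8/0.03⌉ = 3227.
Per-layer scan distance: 4360 / 0.24 → 18166.7 mm.
Per-layer scan time = 18166.7 / 7280 = 2.4954 s.
Per-layer time = 2.4954 + 16.7, so 19.1954 s.
Total: 3227 × 19.1954 s = 61943.5558 s → 17.21 hours.

17.21 hours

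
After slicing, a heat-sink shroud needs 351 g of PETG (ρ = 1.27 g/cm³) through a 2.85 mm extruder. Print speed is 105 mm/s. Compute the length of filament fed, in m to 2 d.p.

43.32 m

Extruded volume: 351/1.27 = 276.378 cm³ (276378 mm³).
Filament cross-section = π × (2.85/2)² = 6.3794 mm².
L = V/A = 276378/6.3794 = 43323.51 mm → 43.32 m.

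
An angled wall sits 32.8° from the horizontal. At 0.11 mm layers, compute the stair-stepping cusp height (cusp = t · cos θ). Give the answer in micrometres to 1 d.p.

h_c = t·cos θ = 0.11 × 0.8406 = 0.092466 mm (92.5 μm).

92.5 μm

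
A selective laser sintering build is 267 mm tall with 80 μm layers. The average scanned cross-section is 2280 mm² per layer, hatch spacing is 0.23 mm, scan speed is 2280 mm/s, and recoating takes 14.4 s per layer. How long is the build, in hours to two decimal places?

Layer count = ceil(267 / 0.08) = 3338.
Per-layer scan distance: 2280 / 0.23 → 9913 mm.
Laser time per layer: 9913 / 2280 → 4.3478 s.
Time per layer = 4.3478 + 14.4 = 18.7478 s.
Total: 3338 × 18.7478 s = 62580.1564 s → 17.38 hours.

17.38 hours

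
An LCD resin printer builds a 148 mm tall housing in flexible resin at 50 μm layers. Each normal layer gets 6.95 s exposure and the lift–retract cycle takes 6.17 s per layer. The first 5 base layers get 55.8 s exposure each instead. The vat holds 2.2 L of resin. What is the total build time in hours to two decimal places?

Layer count = ceil(148 / 0.05) = 2960.
Burn-in layers: 5 × (55.8 + 6.17) → 309.85 s.
Remaining layers = 2955 × (6.95 + 6.17) = 38769.6 s.
Sum: 309.85 + 38769.6 = 39079.45 s → 10.86 hours.

10.86 hours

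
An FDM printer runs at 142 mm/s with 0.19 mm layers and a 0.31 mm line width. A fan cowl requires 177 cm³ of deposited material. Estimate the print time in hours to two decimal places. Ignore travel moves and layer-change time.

5.88 hours

Bead cross-section: 0.19 × 0.31 → 0.0589 mm².
Toolpath length = 177 cm³ / 0.0589 mm² = 177000 / 0.0589 = 3005093.4 mm.
Extrusion time: 3005093.4 / 142 → 21162.6 s.
That's 21162.6 s → 5.88 hours.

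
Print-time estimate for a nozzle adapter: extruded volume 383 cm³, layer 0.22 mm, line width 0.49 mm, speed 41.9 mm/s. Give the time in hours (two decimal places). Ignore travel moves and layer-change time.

23.55 hours

Extrusion cross-section = 0.22 × 0.49 = 0.1078 mm².
Toolpath length = 383 cm³ / 0.1078 mm² = 383000 / 0.1078 = 3552875.7 mm.
Extrusion time: 3552875.7 / 41.9 → 84794.2 s.
Converting: 84794.2 s = 23.55 hours.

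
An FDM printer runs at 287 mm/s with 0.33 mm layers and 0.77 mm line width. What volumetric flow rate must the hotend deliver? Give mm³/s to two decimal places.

72.93

A = 0.33 × 0.77 = 0.2541 mm².
Q = v·A = 287 × 0.2541 = 72.93 mm³/s.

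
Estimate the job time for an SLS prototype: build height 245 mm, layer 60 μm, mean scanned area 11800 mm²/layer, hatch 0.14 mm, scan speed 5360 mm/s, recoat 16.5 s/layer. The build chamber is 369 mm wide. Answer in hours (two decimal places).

Layers = ⌈245/0.06⌉ = 4084.
Scan path per layer = 11800 / 0.14 = 84285.7 mm.
Scan time per layer = 84285.7 / 5360, so 15.7249 s.
Per-layer time = 15.7249 + 16.5 = 32.2249 s.
Total: 4084 × 32.2249 s = 131606.4916 s → 36.56 hours.

36.56 hours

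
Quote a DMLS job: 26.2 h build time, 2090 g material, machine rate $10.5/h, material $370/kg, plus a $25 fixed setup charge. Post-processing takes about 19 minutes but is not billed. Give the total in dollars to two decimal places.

$1073.40

Machine-time cost = 10.5 × 26.2, so $275.10.
Feedstock cost = 370 × 2090/1000 = $773.30.
Total = 275.10 + 773.30 + 25 = $1073.40.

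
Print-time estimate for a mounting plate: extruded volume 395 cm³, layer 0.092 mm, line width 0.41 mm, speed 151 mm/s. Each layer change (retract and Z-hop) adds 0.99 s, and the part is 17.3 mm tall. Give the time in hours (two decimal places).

19.32 hours

Line area = 0.092 × 0.41, so 0.03772 mm².
Total extruded path = 395000/0.03772 = 10471898.2 mm.
Time extruding = 10471898.2 / 151, so 69350.3 s.
Layer count = ceil(17.3 / 0.092) = 189.
Z-hop total: 189 × 0.99 → 187.11 s.
Total = 69350.3 + 187.11 = 69537.41 s = 19.32 hours.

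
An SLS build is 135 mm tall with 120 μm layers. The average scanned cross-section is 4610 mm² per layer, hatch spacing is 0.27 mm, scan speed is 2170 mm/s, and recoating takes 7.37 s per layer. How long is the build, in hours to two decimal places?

Layers = ⌈135/0.12⌉ = 1125.
Per-layer scan distance = 4610 / 0.27 = 17074.1 mm.
Scan time per layer: 17074.1 / 2170 → 7.8682 s.
Time per layer = 7.8682 + 7.37, so 15.2382 s.
Build time = 1125 × 15.2382 = 17142.975 s = 4.76 hours.

4.76 hours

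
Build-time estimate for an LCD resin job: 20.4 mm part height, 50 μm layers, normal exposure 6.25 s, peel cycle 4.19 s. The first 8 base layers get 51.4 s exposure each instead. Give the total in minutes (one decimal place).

Layers = ⌈20.4/0.05⌉ = 408.
Base layers: 8 × (51.4 + 4.19) → 444.72 s.
Regular layers = 400 × (6.25 + 4.19), so 4176 s.
Total = 444.72 + 4176 = 4620.72 s = 77.0 minutes.

77.0 minutes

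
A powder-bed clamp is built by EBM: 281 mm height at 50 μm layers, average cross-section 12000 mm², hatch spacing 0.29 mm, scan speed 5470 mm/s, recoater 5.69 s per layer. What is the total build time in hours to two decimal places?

20.69 hours

Layer count = ceil(281 / 0.05) = 5620.
Scan path per layer = 12000 / 0.29, so 41379.3 mm.
Per-layer scan time = 41379.3 / 5470, so 7.5648 s.
Per-layer time: 7.5648 + 5.69 → 13.2548 s.
Total: 5620 × 13.2548 s = 74491.976 s → 20.69 hours.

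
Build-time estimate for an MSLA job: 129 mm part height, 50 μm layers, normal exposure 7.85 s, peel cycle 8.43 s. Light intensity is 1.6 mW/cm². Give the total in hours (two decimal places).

11.67 hours

Layer count = ceil(129 / 0.05) = 2580.
Cycle time = 7.85 + 8.43, so 16.28 s.
Total = 2580 × 16.28 = 42002.4 s = 11.67 hours.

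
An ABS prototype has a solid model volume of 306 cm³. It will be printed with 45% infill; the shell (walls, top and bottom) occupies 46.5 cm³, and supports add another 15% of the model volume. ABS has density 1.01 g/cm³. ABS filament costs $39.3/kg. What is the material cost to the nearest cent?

$8.30

Infill region = 306 − 46.5 = 259.5 cm³.
Infill deposited = 0.45 × 259.5, so 116.775 cm³.
Support = 0.15 × 306 = 45.9 cm³.
Total printed volume = 46.5 + 116.775 + 45.9, so 209.175 cm³.
Mass = 209.175 × 1.01 = 211.26675 g.
At $39.3/kg: 211.26675/1000 × 39.3 = $8.30.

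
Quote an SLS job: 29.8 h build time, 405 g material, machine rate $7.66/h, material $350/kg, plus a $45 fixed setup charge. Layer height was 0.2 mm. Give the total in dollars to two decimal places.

$415.02

Machine cost: 7.66 × 29.8 → $228.268.
Feedstock cost = 350 × 405/1000 = $141.75.
Total = 228.268 + 141.75 + 45 = 415.018 ≈ $415.02.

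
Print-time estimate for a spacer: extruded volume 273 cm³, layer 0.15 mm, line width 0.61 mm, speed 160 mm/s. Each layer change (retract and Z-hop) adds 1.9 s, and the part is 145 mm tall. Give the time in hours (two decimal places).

5.69 hours

Bead cross-section: 0.15 × 0.61 → 0.0915 mm².
Toolpath length = 273 cm³ / 0.0915 mm² = 273000 / 0.0915 = 2983606.6 mm.
Extrusion time = 2983606.6 / 160 = 18647.5 s.
Number of layers: 145 / 0.15 → 967 (rounded up).
Non-print overhead = 967 × 1.9, so 1837.3 s.
Total = 18647.5 + 1837.3 = 20484.8 s = 5.69 hours.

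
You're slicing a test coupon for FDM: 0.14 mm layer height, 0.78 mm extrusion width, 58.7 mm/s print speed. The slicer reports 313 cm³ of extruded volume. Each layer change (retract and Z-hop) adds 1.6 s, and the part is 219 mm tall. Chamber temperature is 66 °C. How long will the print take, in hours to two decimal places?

Extrusion cross-section = 0.14 × 0.78 = 0.1092 mm².
Toolpath length = 313 cm³ / 0.1092 mm² = 313000 / 0.1092 = 2866300.4 mm.
Print-move time = 2866300.4 / 58.7 = 48829.6 s.
Number of layers: 219 / 0.14 → 1565 (rounded up).
Non-print overhead = 1565 × 1.6 = 2504 s.
Total = 48829.6 + 2504 = 51333.6 s = 14.26 hours.

14.26 hours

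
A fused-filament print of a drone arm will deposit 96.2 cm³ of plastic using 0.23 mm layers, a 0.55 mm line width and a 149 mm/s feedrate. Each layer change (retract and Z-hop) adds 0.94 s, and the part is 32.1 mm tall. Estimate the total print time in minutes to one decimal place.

Extrusion cross-section: 0.23 × 0.55 → 0.1265 mm².
Path length: 96200 mm³ / 0.1265 mm² → 760474.3 mm.
Print-move time: 760474.3 / 149 → 5103.9 s.
Number of layers: 32.1 / 0.23 → 140 (rounded up).
Layer-change overhead = 140 × 0.94 = 131.6 s.
Altogether 5103.9 + 131.6 = 5235.5 s, i.e. 87.3 minutes.

87.3 minutes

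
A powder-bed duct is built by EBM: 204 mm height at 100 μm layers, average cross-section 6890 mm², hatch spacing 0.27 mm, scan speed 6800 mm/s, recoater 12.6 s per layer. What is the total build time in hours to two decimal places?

Layer count = ceil(204 / 0.1) = 2040.
Per-layer scan distance = 6890 / 0.27 = 25518.5 mm.
Per-layer scan time = 25518.5 / 6800 = 3.7527 s.
Time per layer: 3.7527 + 12.6 → 16.3527 s.
2040 layers × 16.3527 s/layer = 33359.508 s, i.e. 9.27 hours.

9.27 hours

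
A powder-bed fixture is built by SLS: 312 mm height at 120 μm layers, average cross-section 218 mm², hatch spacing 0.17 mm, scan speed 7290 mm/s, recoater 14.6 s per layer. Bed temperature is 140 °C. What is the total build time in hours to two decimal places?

Layers = ⌈312/0.12⌉ = 2600.
Per-layer scan distance = 218 / 0.17 = 1282.4 mm.
Scan time per layer = 1282.4 / 7290, so 0.1759 s.
Layer cycle: 0.1759 + 14.6 → 14.7759 s.
Total: 2600 × 14.7759 s = 38417.34 s → 10.67 hours.

10.67 hours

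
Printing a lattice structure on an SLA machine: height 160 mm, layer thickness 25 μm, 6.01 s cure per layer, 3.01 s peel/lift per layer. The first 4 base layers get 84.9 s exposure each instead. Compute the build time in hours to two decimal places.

Layer count = ceil(160 / 0.025) = 6400.
Base layers = 4 × (84.9 + 3.01), so 351.64 s.
Normal layers = 6396 × (6.01 + 3.01), so 57691.92 s.
Sum: 351.64 + 57691.92 = 58043.56 s → 16.12 hours.

16.12 hours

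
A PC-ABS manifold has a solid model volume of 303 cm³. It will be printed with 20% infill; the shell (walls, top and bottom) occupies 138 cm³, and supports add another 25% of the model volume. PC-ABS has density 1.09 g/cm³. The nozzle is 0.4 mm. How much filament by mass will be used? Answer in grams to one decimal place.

269.0 g

Volume inside the shell = 303 − 138 = 165 cm³.
Infill volume = 0.20 × 165, so 33 cm³.
Support = 0.25 × 303, so 75.75 cm³.
Total printed volume = 138 + 33 + 75.75 = 246.75 cm³.
Mass = 246.75 × 1.09, so 268.9575 g.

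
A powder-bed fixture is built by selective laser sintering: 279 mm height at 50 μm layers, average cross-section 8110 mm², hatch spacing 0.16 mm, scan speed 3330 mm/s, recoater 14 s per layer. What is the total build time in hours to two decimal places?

Number of layers: 279 / 0.05 → 5580 (rounded up).
Per-layer scan distance: 8110 / 0.16 → 50687.5 mm.
Per-layer scan time = 50687.5 / 3330, so 15.2215 s.
Per-layer time = 15.2215 + 14, so 29.2215 s.
Build time = 5580 × 29.2215 = 163055.97 s = 45.29 hours.

45.29 hours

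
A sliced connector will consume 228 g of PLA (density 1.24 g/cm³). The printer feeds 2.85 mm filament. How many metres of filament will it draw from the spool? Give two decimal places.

Volume = 228 g / 1.24 g·cm⁻³ = 183.871 cm³ = 183871 mm³.
A = π r² = π × 1.425² = 6.3794 mm².
L = V/A = 183871/6.3794 = 28822.62 mm → 28.82 m.

28.82 m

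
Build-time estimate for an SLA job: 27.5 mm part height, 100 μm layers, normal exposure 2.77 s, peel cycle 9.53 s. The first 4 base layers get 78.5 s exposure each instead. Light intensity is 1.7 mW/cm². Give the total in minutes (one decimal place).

Number of layers: 27.5 / 0.1 → 275 (rounded up).
Bottom layers: 4 × (78.5 + 9.53) → 352.12 s.
Normal layers: 271 × (2.77 + 9.53) → 3333.3 s.
Sum: 352.12 + 3333.3 = 3685.42 s → 61.4 minutes.

61.4 minutes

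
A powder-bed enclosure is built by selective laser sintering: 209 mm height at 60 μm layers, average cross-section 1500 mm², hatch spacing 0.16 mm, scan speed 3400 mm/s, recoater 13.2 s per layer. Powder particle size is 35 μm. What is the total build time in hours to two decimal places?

Layers = ⌈209/0.06⌉ = 3484.
Per-layer scan distance = 1500 / 0.16, so 9375 mm.
Scan time per layer: 9375 / 3400 → 2.7574 s.
Time per layer = 2.7574 + 13.2, so 15.9574 s.
3484 layers × 15.9574 s/layer = 55595.5816 s, i.e. 15.44 hours.

15.44 hours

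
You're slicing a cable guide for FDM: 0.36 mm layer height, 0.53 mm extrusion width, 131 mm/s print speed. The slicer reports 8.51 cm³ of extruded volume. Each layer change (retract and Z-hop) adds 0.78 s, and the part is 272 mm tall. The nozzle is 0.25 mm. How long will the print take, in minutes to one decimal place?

Bead cross-section = 0.36 × 0.53, so 0.1908 mm².
Toolpath length = 8.51 cm³ / 0.1908 mm² = 8510 / 0.1908 = 44601.7 mm.
Extrusion time = 44601.7 / 131, so 340.5 s.
Number of layers: 272 / 0.36 → 756 (rounded up).
Non-print overhead = 756 × 0.78, so 589.68 s.
Total = 340.5 + 589.68 = 930.18 s = 15.5 minutes.

15.5 minutes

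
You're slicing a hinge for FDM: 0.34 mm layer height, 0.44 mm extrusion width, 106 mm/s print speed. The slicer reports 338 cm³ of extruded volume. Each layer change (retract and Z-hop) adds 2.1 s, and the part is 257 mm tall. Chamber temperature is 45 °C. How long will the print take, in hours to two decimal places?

Bead cross-section: 0.34 × 0.44 → 0.1496 mm².
Path length: 338000 mm³ / 0.1496 mm² → 2259358.3 mm.
Extrusion time = 2259358.3 / 106 = 21314.7 s.
Number of layers: 257 / 0.34 → 756 (rounded up).
Z-hop total = 756 × 2.1 = 1587.6 s.
Altogether 21314.7 + 1587.6 = 22902.3 s, i.e. 6.36 hours.

6.36 hours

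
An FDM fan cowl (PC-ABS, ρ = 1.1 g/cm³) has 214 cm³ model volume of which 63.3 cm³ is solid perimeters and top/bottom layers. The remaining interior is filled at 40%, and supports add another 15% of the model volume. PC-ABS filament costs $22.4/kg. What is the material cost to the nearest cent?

$3.84

Interior volume = 214 − 63.3, so 150.7 cm³.
Infill deposited = 0.40 × 150.7 = 60.28 cm³.
Support: 0.15 × 214 → 32.1 cm³.
Deposited volume: 63.3 + 60.28 + 32.1 → 155.68 cm³.
Mass = 155.68 × 1.1, so 171.248 g.
At $22.4/kg: 171.248/1000 × 22.4 = $3.84.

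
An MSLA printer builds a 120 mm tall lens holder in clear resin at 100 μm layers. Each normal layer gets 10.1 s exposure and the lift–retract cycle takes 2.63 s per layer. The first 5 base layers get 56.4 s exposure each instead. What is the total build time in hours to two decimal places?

4.31 hours

Layer count = ceil(120 / 0.1) = 1200.
Base layers = 5 × (56.4 + 2.63) = 295.15 s.
Remaining layers: 1195 × (10.1 + 2.63) → 15212.35 s.
Total = 295.15 + 15212.35 = 15507.5 s = 4.31 hours.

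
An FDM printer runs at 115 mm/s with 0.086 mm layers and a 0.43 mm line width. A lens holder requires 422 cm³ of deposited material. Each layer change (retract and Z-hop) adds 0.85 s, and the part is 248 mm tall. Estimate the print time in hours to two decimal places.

Bead cross-section: 0.086 × 0.43 → 0.03698 mm².
Toolpath length = 422 cm³ / 0.03698 mm² = 422000 / 0.03698 = 11411573.8 mm.
Time extruding = 11411573.8 / 115 = 99231.1 s.
Number of layers: 248 / 0.086 → 2884 (rounded up).
Layer-change overhead = 2884 × 0.85 = 2451.4 s.
Total = 99231.1 + 2451.4 = 101682.5 s = 28.25 hours.

28.25 hours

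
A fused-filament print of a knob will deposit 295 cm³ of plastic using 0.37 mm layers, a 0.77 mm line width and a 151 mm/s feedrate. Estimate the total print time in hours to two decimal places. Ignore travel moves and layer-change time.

1.90 hours

Extrusion cross-section = 0.37 × 0.77, so 0.2849 mm².
Toolpath length = 295 cm³ / 0.2849 mm² = 295000 / 0.2849 = 1035451 mm.
Print-move time: 1035451 / 151 → 6857.3 s.
That's 6857.3 s → 1.90 hours.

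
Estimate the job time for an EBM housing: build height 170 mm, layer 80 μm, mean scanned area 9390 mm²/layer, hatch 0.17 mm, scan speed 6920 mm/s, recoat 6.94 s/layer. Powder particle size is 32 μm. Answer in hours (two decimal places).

8.81 hours

Layers = ⌈170/0.08⌉ = 2125.
Scan path per layer = 9390 / 0.17 = 55235.3 mm.
Scan time per layer = 55235.3 / 6920, so 7.982 s.
Layer cycle = 7.982 + 6.94, so 14.922 s.
Total: 2125 × 14.922 s = 31709.25 s → 8.81 hours.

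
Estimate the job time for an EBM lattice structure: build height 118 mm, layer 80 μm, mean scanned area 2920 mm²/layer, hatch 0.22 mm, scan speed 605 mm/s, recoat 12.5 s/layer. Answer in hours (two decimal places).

14.11 hours

Layer count = ceil(118 / 0.08) = 1475.
Hatch length per layer = 2920 / 0.22 = 13272.7 mm.
Per-layer scan time = 13272.7 / 605, so 21.9383 s.
Per-layer time: 21.9383 + 12.5 → 34.4383 s.
Total: 1475 × 34.4383 s = 50796.4925 s → 14.11 hours.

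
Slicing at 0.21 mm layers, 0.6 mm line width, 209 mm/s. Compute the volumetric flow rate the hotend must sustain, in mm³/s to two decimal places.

26.33

Extrusion cross-section = 0.21 × 0.6 = 0.126 mm².
Q = v·A = 209 × 0.126 = 26.33 mm³/s.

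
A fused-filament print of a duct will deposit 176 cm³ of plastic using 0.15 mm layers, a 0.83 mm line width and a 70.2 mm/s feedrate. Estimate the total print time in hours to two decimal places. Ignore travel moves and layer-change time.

5.59 hours

Extrusion cross-section = 0.15 × 0.83 = 0.1245 mm².
Path length: 176000 mm³ / 0.1245 mm² → 1413654.6 mm.
Extrusion time = 1413654.6 / 70.2 = 20137.5 s.
That's 20137.5 s → 5.59 hours.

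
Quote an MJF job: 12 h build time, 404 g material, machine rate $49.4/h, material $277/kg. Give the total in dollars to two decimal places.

Machine cost: 49.4 × 12 → $592.80.
Material cost: 277 × 404/1000 → $111.908.
Total = 592.80 + 111.908 = 704.708 ≈ $704.71.

$704.71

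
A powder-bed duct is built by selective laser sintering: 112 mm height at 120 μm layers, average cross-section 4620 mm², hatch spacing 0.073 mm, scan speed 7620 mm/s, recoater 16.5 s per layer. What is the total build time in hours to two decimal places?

Layers = ⌈112/0.12⌉ = 934.
Scan path per layer = 4620 / 0.073 = 63287.7 mm.
Laser time per layer: 63287.7 / 7620 → 8.3055 s.
Layer cycle = 8.3055 + 16.5 = 24.8055 s.
Build time = 934 × 24.8055 = 23168.337 s = 6.44 hours.

6.44 hours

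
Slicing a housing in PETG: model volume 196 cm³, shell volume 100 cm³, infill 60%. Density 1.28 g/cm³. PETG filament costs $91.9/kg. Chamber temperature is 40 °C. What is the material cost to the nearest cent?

$18.54

Interior volume = 196 − 100, so 96 cm³.
Infill deposited: 0.60 × 96 → 57.6 cm³.
Deposited volume = 100 + 57.6 = 157.6 cm³.
Mass = 157.6 × 1.28 = 201.728 g.
Cost = 201.728 g / 1000 × $91.9/kg = $18.54.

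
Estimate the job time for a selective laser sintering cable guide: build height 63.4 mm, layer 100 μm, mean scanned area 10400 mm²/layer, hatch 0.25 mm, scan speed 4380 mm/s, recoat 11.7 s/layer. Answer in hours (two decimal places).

3.73 hours

Number of layers: 63.4 / 0.1 → 634 (rounded up).
Scan path per layer = 10400 / 0.25, so 41600 mm.
Per-layer scan time = 41600 / 4380, so 9.4977 s.
Layer cycle = 9.4977 + 11.7 = 21.1977 s.
Total: 634 × 21.1977 s = 13439.3418 s → 3.73 hours.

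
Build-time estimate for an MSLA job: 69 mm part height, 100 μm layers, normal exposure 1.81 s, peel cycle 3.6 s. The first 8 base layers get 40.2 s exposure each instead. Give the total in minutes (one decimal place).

67.3 minutes

Layers = ⌈69/0.1⌉ = 690.
Base layers: 8 × (40.2 + 3.6) → 350.4 s.
Remaining layers = 682 × (1.81 + 3.6), so 3689.62 s.
Sum: 350.4 + 3689.62 = 4040.02 s → 67.3 minutes.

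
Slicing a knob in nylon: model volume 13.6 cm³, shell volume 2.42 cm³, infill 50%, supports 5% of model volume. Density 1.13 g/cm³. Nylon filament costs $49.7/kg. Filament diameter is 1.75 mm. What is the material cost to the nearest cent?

$0.49

Infill region = 13.6 − 2.42, so 11.18 cm³.
Infill deposited: 0.50 × 11.18 → 5.59 cm³.
Support: 0.05 × 13.6 → 0.68 cm³.
Total extruded: 2.42 + 5.59 + 0.68 → 8.69 cm³.
Mass = 8.69 × 1.13, so 9.8197 g.
Cost = 9.8197 g / 1000 × $49.7/kg = $0.49.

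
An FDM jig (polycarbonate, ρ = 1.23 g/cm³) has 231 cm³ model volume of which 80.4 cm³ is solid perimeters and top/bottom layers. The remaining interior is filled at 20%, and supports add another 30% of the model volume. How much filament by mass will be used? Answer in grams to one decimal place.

221.2 g

Volume inside the shell = 231 − 80.4 = 150.6 cm³.
Deposited infill: 0.20 × 150.6 → 30.12 cm³.
Support = 0.30 × 231, so 69.3 cm³.
Total printed volume = 80.4 + 30.12 + 69.3, so 179.82 cm³.
Mass = 179.82 × 1.23, so 221.1786 g.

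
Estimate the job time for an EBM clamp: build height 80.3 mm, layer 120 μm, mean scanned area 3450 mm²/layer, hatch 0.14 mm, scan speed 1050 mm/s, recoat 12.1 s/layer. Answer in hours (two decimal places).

Layers = ⌈80.3/0.12⌉ = 670.
Hatch length per layer: 3450 / 0.14 → 24642.9 mm.
Scan time per layer = 24642.9 / 1050, so 23.4694 s.
Time per layer: 23.4694 + 12.1 → 35.5694 s.
670 layers × 35.5694 s/layer = 23831.498 s, i.e. 6.62 hours.

6.62 hours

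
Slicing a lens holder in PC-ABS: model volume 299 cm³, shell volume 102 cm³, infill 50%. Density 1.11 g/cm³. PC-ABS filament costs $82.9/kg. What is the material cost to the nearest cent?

Volume inside the shell: 299 − 102 → 197 cm³.
Deposited infill = 0.50 × 197, so 98.5 cm³.
Total extruded = 102 + 98.5 = 200.5 cm³.
Mass = 200.5 × 1.11 = 222.555 g.
Cost = 222.555 g / 1000 × $82.9/kg = $18.45.

$18.45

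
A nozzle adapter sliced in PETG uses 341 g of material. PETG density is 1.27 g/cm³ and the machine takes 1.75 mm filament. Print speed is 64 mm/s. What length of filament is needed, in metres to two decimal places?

Extruded volume: 341/1.27 = 268.5039 cm³ (268503.9 mm³).
Cross-section of 1.75 mm filament: π·(1.75/2)² = 2.4053 mm².
Length = 268503.9 / 2.4053 = 111630.11 mm = 111.63 m.

111.63 m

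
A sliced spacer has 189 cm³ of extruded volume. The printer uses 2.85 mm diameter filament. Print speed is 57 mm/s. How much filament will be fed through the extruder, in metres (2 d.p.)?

Cross-section of 2.85 mm filament: π·(2.85/2)² = 6.3794 mm².
L = 189000 mm³ / 6.3794 mm² = 29626.61 mm, i.e. 29.63 m.

29.63 m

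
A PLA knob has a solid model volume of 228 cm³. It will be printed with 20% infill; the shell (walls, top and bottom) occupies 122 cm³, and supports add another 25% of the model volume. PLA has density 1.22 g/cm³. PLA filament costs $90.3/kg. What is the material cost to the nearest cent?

Infill region: 228 − 122 → 106 cm³.
Infill deposited = 0.20 × 106, so 21.2 cm³.
Support: 0.25 × 228 → 57 cm³.
Total extruded: 122 + 21.2 + 57 → 200.2 cm³.
Mass = 200.2 × 1.22, so 244.244 g.
Cost = 244.244 g / 1000 × $90.3/kg = $22.06.

$22.06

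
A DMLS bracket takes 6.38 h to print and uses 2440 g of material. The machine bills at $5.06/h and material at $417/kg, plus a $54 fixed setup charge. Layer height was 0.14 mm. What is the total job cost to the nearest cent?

Machine cost: 5.06 × 6.38 → $32.2828.
Material charge: 417 × 2440/1000 → $1017.48.
Adding setup: 32.2828 + 1017.48 + 54 → 1103.7628 ≈ $1103.76.

$1103.76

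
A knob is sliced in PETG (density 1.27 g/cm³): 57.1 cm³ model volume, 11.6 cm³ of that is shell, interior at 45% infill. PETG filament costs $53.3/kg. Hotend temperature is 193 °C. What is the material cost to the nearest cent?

$2.17

Volume inside the shell = 57.1 − 11.6 = 45.5 cm³.
Deposited infill = 0.45 × 45.5 = 20.475 cm³.
Total printed volume = 11.6 + 20.475 = 32.075 cm³.
Mass = 32.075 × 1.27 = 40.73525 g.
At $53.3/kg: 40.73525/1000 × 53.3 = $2.17.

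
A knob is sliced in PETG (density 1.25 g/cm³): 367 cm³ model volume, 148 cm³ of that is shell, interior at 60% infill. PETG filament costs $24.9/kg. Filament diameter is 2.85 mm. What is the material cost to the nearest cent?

$8.70

Volume inside the shell = 367 − 148, so 219 cm³.
Infill volume = 0.60 × 219, so 131.4 cm³.
Total extruded = 148 + 131.4 = 279.4 cm³.
Mass = 279.4 × 1.25 = 349.25 g.
Cost = 349.25 g / 1000 × $24.9/kg = $8.70.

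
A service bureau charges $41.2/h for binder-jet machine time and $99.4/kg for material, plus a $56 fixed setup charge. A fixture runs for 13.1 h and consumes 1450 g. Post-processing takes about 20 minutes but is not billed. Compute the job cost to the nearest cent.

$739.85

Machine cost = 41.2 × 13.1, so $539.72.
Feedstock cost = 99.4 × 1450/1000 = $144.13.
Total = 539.72 + 144.13 + 56 = $739.85.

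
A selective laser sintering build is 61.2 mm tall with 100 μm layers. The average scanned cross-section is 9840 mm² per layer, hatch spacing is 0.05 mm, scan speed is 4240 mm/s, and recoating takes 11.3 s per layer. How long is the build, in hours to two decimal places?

Layers = ⌈61.2/0.1⌉ = 612.
Per-layer scan distance = 9840 / 0.05 = 196800 mm.
Laser time per layer = 196800 / 4240, so 46.4151 s.
Layer cycle: 46.4151 + 11.3 → 57.7151 s.
Build time = 612 × 57.7151 = 35321.6412 s = 9.81 hours.

9.81 hours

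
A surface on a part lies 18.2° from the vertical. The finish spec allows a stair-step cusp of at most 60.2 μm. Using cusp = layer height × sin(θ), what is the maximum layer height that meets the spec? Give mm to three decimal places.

Layer height = cusp / sin(18.2°) = 0.0602 / 0.3123 = 0.193 mm.

0.193 mm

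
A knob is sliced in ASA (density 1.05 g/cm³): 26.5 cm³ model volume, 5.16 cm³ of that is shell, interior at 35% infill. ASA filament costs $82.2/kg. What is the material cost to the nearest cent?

Infill region = 26.5 − 5.16, so 21.34 cm³.
Infill deposited: 0.35 × 21.34 → 7.469 cm³.
Total printed volume = 5.16 + 7.469 = 12.629 cm³.
Mass: 12.629 × 1.05 → 13.26045 g.
At $82.2/kg: 13.26045/1000 × 82.2 = $1.09.

$1.09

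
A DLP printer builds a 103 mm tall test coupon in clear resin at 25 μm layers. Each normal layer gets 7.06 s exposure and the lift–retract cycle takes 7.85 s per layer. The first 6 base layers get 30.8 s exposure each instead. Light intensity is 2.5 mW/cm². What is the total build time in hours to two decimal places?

17.10 hours

Layer count = ceil(103 / 0.025) = 4120.
Bottom layers = 6 × (30.8 + 7.85), so 231.9 s.
Regular layers = 4114 × (7.06 + 7.85), so 61339.74 s.
Sum: 231.9 + 61339.74 = 61571.64 s → 17.10 hours.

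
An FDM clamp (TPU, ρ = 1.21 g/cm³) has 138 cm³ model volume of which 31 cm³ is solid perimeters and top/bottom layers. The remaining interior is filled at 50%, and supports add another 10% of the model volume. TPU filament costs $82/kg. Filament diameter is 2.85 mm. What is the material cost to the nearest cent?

Volume inside the shell: 138 − 31 → 107 cm³.
Deposited infill = 0.50 × 107 = 53.5 cm³.
Support = 0.10 × 138 = 13.8 cm³.
Deposited volume = 31 + 53.5 + 13.8 = 98.3 cm³.
Mass = 98.3 × 1.21 = 118.943 g.
At $82/kg: 118.943/1000 × 82 = $9.75.

$9.75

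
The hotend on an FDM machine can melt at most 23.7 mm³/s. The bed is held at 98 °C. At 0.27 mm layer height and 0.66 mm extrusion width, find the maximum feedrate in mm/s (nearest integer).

133 mm/s

A = 0.27 × 0.66 = 0.1782 mm².
v_max = Q/A = 23.7/0.1782 = 133.00 mm/s → 133 mm/s.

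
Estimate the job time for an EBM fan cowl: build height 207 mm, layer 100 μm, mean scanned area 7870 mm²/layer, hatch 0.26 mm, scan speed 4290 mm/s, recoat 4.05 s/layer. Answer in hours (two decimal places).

Layer count = ceil(207 / 0.1) = 2070.
Hatch length per layer: 7870 / 0.26 → 30269.2 mm.
Beam time per layer = 30269.2 / 4290 = 7.0558 s.
Per-layer time = 7.0558 + 4.05, so 11.1058 s.
2070 layers × 11.1058 s/layer = 22989.006 s, i.e. 6.39 hours.

6.39 hours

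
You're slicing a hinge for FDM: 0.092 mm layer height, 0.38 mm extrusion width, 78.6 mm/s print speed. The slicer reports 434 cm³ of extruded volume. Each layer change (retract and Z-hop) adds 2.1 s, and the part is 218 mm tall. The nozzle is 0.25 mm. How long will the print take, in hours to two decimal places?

Line area = 0.092 × 0.38 = 0.03496 mm².
Toolpath length = 434 cm³ / 0.03496 mm² = 434000 / 0.03496 = 12414187.6 mm.
Time extruding = 12414187.6 / 78.6 = 157941.3 s.
Layer count = ceil(218 / 0.092) = 2370.
Z-hop total: 2370 × 2.1 → 4977 s.
Altogether 157941.3 + 4977 = 162918.3 s, i.e. 45.26 hours.

45.26 hours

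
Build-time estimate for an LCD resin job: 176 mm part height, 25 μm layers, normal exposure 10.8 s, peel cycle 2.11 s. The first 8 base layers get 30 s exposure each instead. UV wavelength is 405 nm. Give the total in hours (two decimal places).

25.29 hours

Layer count = ceil(176 / 0.025) = 7040.
Burn-in layers: 8 × (30 + 2.11) → 256.88 s.
Normal layers = 7032 × (10.8 + 2.11), so 90783.12 s.
Total = 256.88 + 90783.12 = 91040 s = 25.29 hours.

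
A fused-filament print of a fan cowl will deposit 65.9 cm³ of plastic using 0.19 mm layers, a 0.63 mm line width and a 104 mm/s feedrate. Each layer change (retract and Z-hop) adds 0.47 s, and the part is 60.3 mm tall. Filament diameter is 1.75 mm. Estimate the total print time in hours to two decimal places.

Line area: 0.19 × 0.63 → 0.1197 mm².
Toolpath length = 65.9 cm³ / 0.1197 mm² = 65900 / 0.1197 = 550543 mm.
Time extruding = 550543 / 104 = 5293.7 s.
Layers = ⌈60.3/0.19⌉ = 318.
Non-print overhead: 318 × 0.47 → 149.46 s.
Altogether 5293.7 + 149.46 = 5443.16 s, i.e. 1.51 hours.

1.51 hours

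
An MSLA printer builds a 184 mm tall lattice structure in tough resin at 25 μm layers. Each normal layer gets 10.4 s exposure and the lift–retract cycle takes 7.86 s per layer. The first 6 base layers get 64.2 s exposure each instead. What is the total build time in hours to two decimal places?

37.42 hours

Layers = ⌈184/0.025⌉ = 7360.
Bottom layers = 6 × (64.2 + 7.86) = 432.36 s.
Remaining layers: 7354 × (10.4 + 7.86) → 134284.04 s.
Total = 432.36 + 134284.04 = 134716.4 s = 37.42 hours.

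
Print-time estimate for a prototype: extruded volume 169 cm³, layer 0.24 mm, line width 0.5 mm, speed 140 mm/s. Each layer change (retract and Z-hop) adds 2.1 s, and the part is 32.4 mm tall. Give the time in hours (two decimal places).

2.87 hours

Extrusion cross-section = 0.24 × 0.5, so 0.12 mm².
Total extruded path = 169000/0.12 = 1408333.3 mm.
Extrusion time = 1408333.3 / 140, so 10059.5 s.
Number of layers: 32.4 / 0.24 → 135 (rounded up).
Non-print overhead = 135 × 2.1 = 283.5 s.
Total = 10059.5 + 283.5 = 10343 s = 2.87 hours.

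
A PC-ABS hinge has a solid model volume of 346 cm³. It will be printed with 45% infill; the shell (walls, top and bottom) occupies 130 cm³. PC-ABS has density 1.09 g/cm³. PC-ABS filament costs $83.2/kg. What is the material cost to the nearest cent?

Infill region = 346 − 130, so 216 cm³.
Deposited infill: 0.45 × 216 → 97.2 cm³.
Deposited volume: 130 + 97.2 → 227.2 cm³.
Mass: 227.2 × 1.09 → 247.648 g.
Cost = 247.648 g / 1000 × $83.2/kg = $20.60.

$20.60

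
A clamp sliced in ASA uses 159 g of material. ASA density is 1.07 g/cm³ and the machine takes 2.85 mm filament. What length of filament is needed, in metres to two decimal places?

23.29 m

Extruded volume: 159/1.07 = 148.5981 cm³ (148598.1 mm³).
Filament cross-section = π × (2.85/2)² = 6.3794 mm².
Length = 148598.1 / 6.3794 = 23293.43 mm = 23.29 m.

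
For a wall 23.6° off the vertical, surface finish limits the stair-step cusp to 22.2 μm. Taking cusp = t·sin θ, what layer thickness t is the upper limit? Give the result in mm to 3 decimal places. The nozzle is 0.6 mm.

0.055 mm

sin(23.6°) = 0.4003; t_max = 0.0222/0.4003 = 0.055 mm.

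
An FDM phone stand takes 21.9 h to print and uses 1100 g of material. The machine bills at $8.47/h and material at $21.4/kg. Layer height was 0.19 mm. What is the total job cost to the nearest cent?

Machine cost: 8.47 × 21.9 → $185.493.
Feedstock cost: 21.4 × 1100/1000 → $23.54.
Total = 185.493 + 23.54 = 209.033 ≈ $209.03.

$209.03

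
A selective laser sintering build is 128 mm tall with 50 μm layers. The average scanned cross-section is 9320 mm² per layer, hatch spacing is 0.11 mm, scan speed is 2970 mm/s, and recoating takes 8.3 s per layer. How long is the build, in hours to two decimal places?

26.19 hours

Layers = ⌈128/0.05⌉ = 2560.
Scan path per layer = 9320 / 0.11 = 84727.3 mm.
Laser time per layer: 84727.3 / 2970 → 28.5277 s.
Per-layer time: 28.5277 + 8.3 → 36.8277 s.
Build time = 2560 × 36.8277 = 94278.912 s = 26.19 hours.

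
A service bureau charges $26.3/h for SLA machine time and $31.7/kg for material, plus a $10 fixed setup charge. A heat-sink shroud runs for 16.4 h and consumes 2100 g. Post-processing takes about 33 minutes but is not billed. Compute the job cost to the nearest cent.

Machine-time cost: 26.3 × 16.4 → $431.32.
Material charge = 31.7 × 2100/1000 = $66.57.
Adding setup: 431.32 + 66.57 + 10 → $507.89.

$507.89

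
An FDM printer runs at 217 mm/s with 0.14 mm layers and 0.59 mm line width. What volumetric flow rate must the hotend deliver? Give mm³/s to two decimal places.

17.92

A = 0.14 × 0.59 = 0.0826 mm².
Volumetric flow = 217 × 0.0826 = 17.92 mm³/s.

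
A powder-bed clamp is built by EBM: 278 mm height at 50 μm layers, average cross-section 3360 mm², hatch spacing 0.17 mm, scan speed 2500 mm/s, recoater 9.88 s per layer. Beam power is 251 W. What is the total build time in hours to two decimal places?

Layer count = ceil(278 / 0.05) = 5560.
Per-layer scan distance: 3360 / 0.17 → 19764.7 mm.
Per-layer scan time = 19764.7 / 2500, so 7.9059 s.
Time per layer = 7.9059 + 9.88 = 17.7859 s.
Total: 5560 × 17.7859 s = 98889.604 s → 27.47 hours.

27.47 hours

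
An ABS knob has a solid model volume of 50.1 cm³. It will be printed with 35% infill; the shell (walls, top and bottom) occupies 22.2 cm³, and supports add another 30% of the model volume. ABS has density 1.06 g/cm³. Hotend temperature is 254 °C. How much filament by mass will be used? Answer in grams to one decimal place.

49.8 g

Volume inside the shell = 50.1 − 22.2, so 27.9 cm³.
Infill volume = 0.35 × 27.9 = 9.765 cm³.
Support = 0.30 × 50.1, so 15.03 cm³.
Total printed volume: 22.2 + 9.765 + 15.03 → 46.995 cm³.
Mass: 46.995 × 1.06 → 49.8147 g.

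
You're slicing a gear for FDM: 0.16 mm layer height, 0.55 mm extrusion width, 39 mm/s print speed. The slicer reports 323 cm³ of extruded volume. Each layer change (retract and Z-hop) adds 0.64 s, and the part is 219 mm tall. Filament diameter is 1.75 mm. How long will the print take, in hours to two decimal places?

Bead cross-section = 0.16 × 0.55 = 0.088 mm².
Path length: 323000 mm³ / 0.088 mm² → 3670454.5 mm.
Extrusion time: 3670454.5 / 39 → 94114.2 s.
Layers = ⌈219/0.16⌉ = 1369.
Z-hop total = 1369 × 0.64 = 876.16 s.
Total = 94114.2 + 876.16 = 94990.36 s = 26.39 hours.

26.39 hours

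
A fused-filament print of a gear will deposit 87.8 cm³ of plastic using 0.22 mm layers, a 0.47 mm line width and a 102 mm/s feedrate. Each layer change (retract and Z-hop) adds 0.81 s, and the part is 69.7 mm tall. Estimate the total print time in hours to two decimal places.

2.38 hours

Bead cross-section = 0.22 × 0.47 = 0.1034 mm².
Total extruded path = 87800/0.1034 = 849129.6 mm.
Time extruding = 849129.6 / 102 = 8324.8 s.
Layer count = ceil(69.7 / 0.22) = 317.
Layer-change overhead = 317 × 0.81, so 256.77 s.
Total = 8324.8 + 256.77 = 8581.57 s = 2.38 hours.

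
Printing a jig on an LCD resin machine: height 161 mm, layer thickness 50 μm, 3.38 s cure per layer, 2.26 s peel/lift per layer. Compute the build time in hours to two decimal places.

Layers = ⌈161/0.05⌉ = 3220.
Cycle time = 3.38 + 2.26, so 5.64 s.
Total = 3220 × 5.64 = 18160.8 s = 5.04 hours.

5.04 hours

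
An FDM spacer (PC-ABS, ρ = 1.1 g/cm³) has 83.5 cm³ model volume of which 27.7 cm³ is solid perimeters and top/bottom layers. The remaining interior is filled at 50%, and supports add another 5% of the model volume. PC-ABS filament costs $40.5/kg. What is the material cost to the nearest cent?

Volume inside the shell = 83.5 − 27.7, so 55.8 cm³.
Infill volume = 0.50 × 55.8 = 27.9 cm³.
Support: 0.05 × 83.5 → 4.175 cm³.
Total printed volume = 27.7 + 27.9 + 4.175 = 59.775 cm³.
Mass = 59.775 × 1.1, so 65.7525 g.
At $40.5/kg: 65.7525/1000 × 40.5 = $2.66.

$2.66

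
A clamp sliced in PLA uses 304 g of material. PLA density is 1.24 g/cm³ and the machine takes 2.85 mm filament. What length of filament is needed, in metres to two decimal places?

38.43 m

Extruded volume: 304/1.24 = 245.1613 cm³ (245161.3 mm³).
Cross-section of 2.85 mm filament: π·(2.85/2)² = 6.3794 mm².
Length = 245161.3 / 6.3794 = 38430.15 mm = 38.43 m.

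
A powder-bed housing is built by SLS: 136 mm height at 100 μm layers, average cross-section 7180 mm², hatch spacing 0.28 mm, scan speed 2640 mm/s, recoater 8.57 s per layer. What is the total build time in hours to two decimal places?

6.91 hours

Number of layers: 136 / 0.1 → 1360 (rounded up).
Hatch length per layer = 7180 / 0.28 = 25642.9 mm.
Laser time per layer: 25642.9 / 2640 → 9.7132 s.
Time per layer: 9.7132 + 8.57 → 18.2832 s.
Build time = 1360 × 18.2832 = 24865.152 s = 6.91 hours.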